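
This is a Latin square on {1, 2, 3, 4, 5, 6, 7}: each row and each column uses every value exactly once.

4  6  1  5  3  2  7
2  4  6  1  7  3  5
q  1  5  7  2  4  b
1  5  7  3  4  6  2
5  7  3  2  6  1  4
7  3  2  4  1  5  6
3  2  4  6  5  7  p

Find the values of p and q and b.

p = 1, q = 6, b = 3

Cell (7,7): row 7 already has {2, 3, 4, 5, 6, 7} → 1.
At (row 3, col 7): column 7 already has {1, 2, 4, 5, 6, 7}, so the value is 3.
At (row 3, col 1): row 3 already has {1, 2, 3, 4, 5, 7}, so the value is 6.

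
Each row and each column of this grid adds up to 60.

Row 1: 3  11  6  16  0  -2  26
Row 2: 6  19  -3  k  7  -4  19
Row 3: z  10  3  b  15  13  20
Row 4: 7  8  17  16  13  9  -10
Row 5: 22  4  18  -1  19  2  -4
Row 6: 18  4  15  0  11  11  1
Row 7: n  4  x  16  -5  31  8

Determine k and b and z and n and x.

k = 16, b = -3, z = 2, n = 2, x = 4

Column 3 has 6 − 3 + 3 + 17 + 18 + 15 = 56; the blank must be 60 − 56 = 4.
Row 7 has 4 + 4 + 16 − 5 + 31 + 8 = 58; the blank must be 60 − 58 = 2.
Column 1 has 3 + 6 + 7 + 22 + 18 + 2 = 58; the blank must be 60 − 58 = 2.
Row 3 has 2 + 10 + 3 + 15 + 13 + 20 = 63; the blank must be 60 − 63 = -3.
Row 2 has 6 + 19 − 3 + 7 − 4 + 19 = 44; the blank must be 60 − 44 = 16.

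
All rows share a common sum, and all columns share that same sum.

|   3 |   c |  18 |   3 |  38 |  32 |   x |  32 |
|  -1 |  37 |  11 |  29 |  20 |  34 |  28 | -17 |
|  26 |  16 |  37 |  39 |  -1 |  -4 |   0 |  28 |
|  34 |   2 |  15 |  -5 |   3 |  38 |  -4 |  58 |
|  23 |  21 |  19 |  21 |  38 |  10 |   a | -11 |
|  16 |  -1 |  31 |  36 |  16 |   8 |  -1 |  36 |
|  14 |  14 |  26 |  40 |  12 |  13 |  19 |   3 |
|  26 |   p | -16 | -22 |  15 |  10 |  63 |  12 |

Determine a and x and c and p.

Rows 2 and 3 both sum to 141, so that's the common total.
Row 5: 23 + 21 + 19 + 21 + 38 + 10 − 11 = 121, so its missing entry is 141 − 121 = 20.
Row 8: 26 − 16 − 22 + 15 + 10 + 63 + 12 = 88, so its missing entry is 141 − 88 = 53.
Column 2: 37 + 16 + 2 + 21 − 1 + 14 + 53 = 142, so its missing entry is 141 − 142 = -1.
Row 1: 3 − 1 + 18 + 3 + 38 + 32 + 32 = 125, so its missing entry is 141 − 125 = 16.

a = 20, x = 16, c = -1, p = 53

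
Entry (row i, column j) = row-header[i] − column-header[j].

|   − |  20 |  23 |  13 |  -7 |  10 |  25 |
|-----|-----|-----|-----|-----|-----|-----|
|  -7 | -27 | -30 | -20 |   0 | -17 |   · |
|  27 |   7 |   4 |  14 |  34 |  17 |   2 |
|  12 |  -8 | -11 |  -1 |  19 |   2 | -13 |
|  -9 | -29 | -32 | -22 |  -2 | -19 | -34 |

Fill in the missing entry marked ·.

-7 − 25 = -32.

-32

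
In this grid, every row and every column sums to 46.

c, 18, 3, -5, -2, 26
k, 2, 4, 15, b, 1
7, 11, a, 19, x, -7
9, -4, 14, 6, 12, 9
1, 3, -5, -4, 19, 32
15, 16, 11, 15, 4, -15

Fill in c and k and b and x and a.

The known cells in row 1 total 40, leaving 46 − 40 = 6 for the blank.
The known cells in column 3 total 27, leaving 46 − 27 = 19 for the blank.
The known cells in row 3 total 49, leaving 46 − 49 = -3 for the blank.
The known cells in column 5 total 30, leaving 46 − 30 = 16 for the blank.
The known cells in row 2 total 38, leaving 46 − 38 = 8 for the blank.

c = 6, k = 8, b = 16, x = -3, a = 19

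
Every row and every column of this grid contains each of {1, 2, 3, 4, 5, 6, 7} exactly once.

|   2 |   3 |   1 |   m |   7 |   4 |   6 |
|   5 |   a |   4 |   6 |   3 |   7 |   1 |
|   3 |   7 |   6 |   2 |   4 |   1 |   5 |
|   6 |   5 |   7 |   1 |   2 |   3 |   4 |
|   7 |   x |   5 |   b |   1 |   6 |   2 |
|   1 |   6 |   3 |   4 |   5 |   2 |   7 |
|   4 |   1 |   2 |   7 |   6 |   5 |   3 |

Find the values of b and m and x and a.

b = 3, m = 5, x = 4, a = 2

Cell (2,2): row 2 already has {1, 3, 4, 5, 6, 7} → 2.
Cell (1,4): row 1 already has {1, 2, 3, 4, 6, 7} → 5.
Cell (5,2): column 2 already has {1, 2, 3, 5, 6, 7} → 4.
At (row 5, col 4): row 5 already has {1, 2, 4, 5, 6, 7}, so the value is 3.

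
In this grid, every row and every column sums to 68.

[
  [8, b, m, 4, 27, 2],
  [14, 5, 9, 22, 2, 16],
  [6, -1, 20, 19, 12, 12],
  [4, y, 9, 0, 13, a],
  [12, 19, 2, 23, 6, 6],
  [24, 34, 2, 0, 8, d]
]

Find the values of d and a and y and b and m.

d = 0, a = 32, y = 10, b = 1, m = 26

The known cells in row 6 total 68, leaving 68 − 68 = 0 for the blank.
The known cells in column 3 total 42, leaving 68 − 42 = 26 for the blank.
The known cells in row 1 total 67, leaving 68 − 67 = 1 for the blank.
The known cells in column 2 total 58, leaving 68 − 58 = 10 for the blank.
The known cells in row 4 total 36, leaving 68 − 36 = 32 for the blank.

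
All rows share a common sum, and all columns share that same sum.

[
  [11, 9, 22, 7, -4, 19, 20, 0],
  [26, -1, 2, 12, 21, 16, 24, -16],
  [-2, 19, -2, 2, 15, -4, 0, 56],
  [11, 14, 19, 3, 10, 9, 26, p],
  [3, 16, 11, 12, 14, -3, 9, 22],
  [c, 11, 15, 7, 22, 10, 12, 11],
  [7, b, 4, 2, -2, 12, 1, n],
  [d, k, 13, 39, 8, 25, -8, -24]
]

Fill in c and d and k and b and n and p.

Rows 1 and 2 both sum to 84, so that's the common total.
Row 4 has 11 + 14 + 19 + 3 + 10 + 9 + 26 = 92; the blank must be 84 − 92 = -8.
Column 8 has 0 − 16 + 56 − 8 + 22 + 11 − 24 = 41; the blank must be 84 − 41 = 43.
Row 7 has 7 + 4 + 2 − 2 + 12 + 1 + 43 = 67; the blank must be 84 − 67 = 17.
Column 2 has 9 − 1 + 19 + 14 + 16 + 11 + 17 = 85; the blank must be 84 − 85 = -1.
Row 8 has -1 + 13 + 39 + 8 + 25 − 8 − 24 = 52; the blank must be 84 − 52 = 32.
Row 6 has 11 + 15 + 7 + 22 + 10 + 12 + 11 = 88; the blank must be 84 − 88 = -4.

c = -4, d = 32, k = -1, b = 17, n = 43, p = -8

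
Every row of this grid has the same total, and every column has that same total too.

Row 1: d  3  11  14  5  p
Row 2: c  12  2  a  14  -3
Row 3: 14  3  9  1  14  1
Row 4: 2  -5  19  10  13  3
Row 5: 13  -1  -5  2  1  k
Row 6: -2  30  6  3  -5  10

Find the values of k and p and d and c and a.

Rows 3 and 4 both sum to 42, so that's the common total.
Row 5 has 13 − 1 − 5 + 2 + 1 = 10; the blank must be 42 − 10 = 32.
Column 6 has -3 + 1 + 3 + 32 + 10 = 43; the blank must be 42 − 43 = -1.
Row 1 has 3 + 11 + 14 + 5 − 1 = 32; the blank must be 42 − 32 = 10.
Column 1 has 10 + 14 + 2 + 13 − 2 = 37; the blank must be 42 − 37 = 5.
Row 2 has 5 + 12 + 2 + 14 − 3 = 30; the blank must be 42 − 30 = 12.

k = 32, p = -1, d = 10, c = 5, a = 12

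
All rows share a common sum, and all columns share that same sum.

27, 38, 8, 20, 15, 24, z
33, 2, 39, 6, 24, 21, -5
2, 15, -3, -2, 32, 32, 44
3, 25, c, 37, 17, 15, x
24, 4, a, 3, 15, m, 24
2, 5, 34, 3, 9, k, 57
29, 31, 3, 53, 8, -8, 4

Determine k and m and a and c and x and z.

k = 10, m = 26, a = 24, c = 15, x = 8, z = -12

Rows 2 and 3 both sum to 120, so that's the common total.
The known cells in row 6 total 110, leaving 120 − 110 = 10 for the blank.
The known cells in row 1 total 132, leaving 120 − 132 = -12 for the blank.
The known cells in column 6 total 94, leaving 120 − 94 = 26 for the blank.
The known cells in row 5 total 96, leaving 120 − 96 = 24 for the blank.
The known cells in column 7 total 112, leaving 120 − 112 = 8 for the blank.
The known cells in row 4 total 105, leaving 120 − 105 = 15 for the blank.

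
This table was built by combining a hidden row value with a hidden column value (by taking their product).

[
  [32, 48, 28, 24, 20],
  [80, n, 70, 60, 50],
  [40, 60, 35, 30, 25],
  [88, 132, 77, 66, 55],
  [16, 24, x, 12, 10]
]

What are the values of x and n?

x = 14, n = 120

Each row is a constant multiple of every other row — this is a multiplication table with the headers hidden.
Row 5 is 12/24 = 1/2 times row 1, so its entry in column 3 is 28 × 1/2 = 14.
Row 2 is 60/24 = 5/2 times row 1, so its entry in column 2 is 48 × 5/2 = 120.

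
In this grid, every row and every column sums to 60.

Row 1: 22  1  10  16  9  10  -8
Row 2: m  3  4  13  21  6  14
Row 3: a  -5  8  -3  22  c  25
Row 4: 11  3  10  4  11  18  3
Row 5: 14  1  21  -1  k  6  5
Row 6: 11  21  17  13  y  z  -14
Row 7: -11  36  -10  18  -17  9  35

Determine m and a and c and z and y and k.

m = -1, a = 14, c = -1, z = 12, y = 0, k = 14

Row 5 has 14 + 1 + 21 − 1 + 6 + 5 = 46; the blank must be 60 − 46 = 14.
Column 5 has 9 + 21 + 22 + 11 + 14 − 17 = 60; the blank must be 60 − 60 = 0.
Row 6 has 11 + 21 + 17 + 13 + 0 − 14 = 48; the blank must be 60 − 48 = 12.
Row 2 has 3 + 4 + 13 + 21 + 6 + 14 = 61; the blank must be 60 − 61 = -1.
Column 1 has 22 − 1 + 11 + 14 + 11 − 11 = 46; the blank must be 60 − 46 = 14.
Row 3 has 14 − 5 + 8 − 3 + 22 + 25 = 61; the blank must be 60 − 61 = -1.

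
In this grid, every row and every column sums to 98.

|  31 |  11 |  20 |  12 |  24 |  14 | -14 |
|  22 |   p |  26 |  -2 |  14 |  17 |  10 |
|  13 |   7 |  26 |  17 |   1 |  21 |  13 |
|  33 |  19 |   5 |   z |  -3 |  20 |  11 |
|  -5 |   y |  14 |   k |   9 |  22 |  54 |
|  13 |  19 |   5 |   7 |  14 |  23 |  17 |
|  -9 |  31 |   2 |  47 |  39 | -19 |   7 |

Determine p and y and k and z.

Row 2: 22 + 26 − 2 + 14 + 17 + 10 = 87, so its missing entry is 98 − 87 = 11.
Row 4: 33 + 19 + 5 − 3 + 20 + 11 = 85, so its missing entry is 98 − 85 = 13.
Column 2: 11 + 11 + 7 + 19 + 19 + 31 = 98, so its missing entry is 98 − 98 = 0.
Row 5: -5 + 0 + 14 + 9 + 22 + 54 = 94, so its missing entry is 98 − 94 = 4.

p = 11, y = 0, k = 4, z = 13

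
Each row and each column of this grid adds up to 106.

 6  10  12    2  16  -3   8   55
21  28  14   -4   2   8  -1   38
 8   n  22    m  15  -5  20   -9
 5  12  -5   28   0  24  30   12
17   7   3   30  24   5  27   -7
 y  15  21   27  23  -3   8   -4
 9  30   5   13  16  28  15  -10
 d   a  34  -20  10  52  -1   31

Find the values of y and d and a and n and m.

y = 19, d = 21, a = -21, n = 25, m = 30

The known cells in column 4 total 76, leaving 106 − 76 = 30 for the blank.
The known cells in row 3 total 81, leaving 106 − 81 = 25 for the blank.
The known cells in column 2 total 127, leaving 106 − 127 = -21 for the blank.
The known cells in row 8 total 85, leaving 106 − 85 = 21 for the blank.
The known cells in row 6 total 87, leaving 106 − 87 = 19 for the blank.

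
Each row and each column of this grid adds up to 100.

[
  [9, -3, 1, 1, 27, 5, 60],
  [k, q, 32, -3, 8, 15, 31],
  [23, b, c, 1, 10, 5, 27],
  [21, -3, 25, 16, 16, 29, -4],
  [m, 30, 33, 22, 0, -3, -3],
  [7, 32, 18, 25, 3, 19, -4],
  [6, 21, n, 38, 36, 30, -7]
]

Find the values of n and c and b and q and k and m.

The known cells in row 7 total 124, leaving 100 − 124 = -24 for the blank.
The known cells in row 5 total 79, leaving 100 − 79 = 21 for the blank.
The known cells in column 3 total 85, leaving 100 − 85 = 15 for the blank.
The known cells in row 3 total 81, leaving 100 − 81 = 19 for the blank.
The known cells in column 2 total 96, leaving 100 − 96 = 4 for the blank.
The known cells in row 2 total 87, leaving 100 − 87 = 13 for the blank.

n = -24, c = 15, b = 19, q = 4, k = 13, m = 21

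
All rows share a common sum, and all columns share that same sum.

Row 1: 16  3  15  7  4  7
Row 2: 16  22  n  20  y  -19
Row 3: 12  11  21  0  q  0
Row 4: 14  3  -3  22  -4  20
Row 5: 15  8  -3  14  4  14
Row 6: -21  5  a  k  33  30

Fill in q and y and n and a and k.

q = 8, y = 7, n = 6, a = 16, k = -11

Rows 1 and 4 both sum to 52, so that's the common total.
Row 3 has 12 + 11 + 21 + 0 + 0 = 44; the blank must be 52 − 44 = 8.
Column 5 has 4 + 8 − 4 + 4 + 33 = 45; the blank must be 52 − 45 = 7.
Row 2 has 16 + 22 + 20 + 7 − 19 = 46; the blank must be 52 − 46 = 6.
Column 4 has 7 + 20 + 0 + 22 + 14 = 63; the blank must be 52 − 63 = -11.
Row 6 has -21 + 5 − 11 + 33 + 30 = 36; the blank must be 52 − 36 = 16.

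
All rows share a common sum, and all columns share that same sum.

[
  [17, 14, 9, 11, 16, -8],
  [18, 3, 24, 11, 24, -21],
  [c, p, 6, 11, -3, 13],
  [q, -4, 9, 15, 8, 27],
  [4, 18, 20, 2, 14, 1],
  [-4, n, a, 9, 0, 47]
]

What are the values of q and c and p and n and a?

Rows 1 and 2 both sum to 59, so that's the common total.
Row 4 has -4 + 9 + 15 + 8 + 27 = 55; the blank must be 59 − 55 = 4.
Column 1 has 17 + 18 + 4 + 4 − 4 = 39; the blank must be 59 − 39 = 20.
Row 3 has 20 + 6 + 11 − 3 + 13 = 47; the blank must be 59 − 47 = 12.
Column 2 has 14 + 3 + 12 − 4 + 18 = 43; the blank must be 59 − 43 = 16.
Row 6 has -4 + 16 + 9 + 0 + 47 = 68; the blank must be 59 − 68 = -9.

q = 4, c = 20, p = 12, n = 16, a = -9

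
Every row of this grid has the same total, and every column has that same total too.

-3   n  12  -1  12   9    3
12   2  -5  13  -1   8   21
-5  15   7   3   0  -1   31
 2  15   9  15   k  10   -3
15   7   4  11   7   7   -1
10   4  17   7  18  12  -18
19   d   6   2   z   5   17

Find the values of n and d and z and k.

n = 18, d = -11, z = 12, k = 2

Rows 2 and 3 both sum to 50, so that's the common total.
Row 1 has -3 + 12 − 1 + 12 + 9 + 3 = 32; the blank must be 50 − 32 = 18.
Column 2 has 18 + 2 + 15 + 15 + 7 + 4 = 61; the blank must be 50 − 61 = -11.
Row 7 has 19 − 11 + 6 + 2 + 5 + 17 = 38; the blank must be 50 − 38 = 12.
Row 4 has 2 + 15 + 9 + 15 + 10 − 3 = 48; the blank must be 50 − 48 = 2.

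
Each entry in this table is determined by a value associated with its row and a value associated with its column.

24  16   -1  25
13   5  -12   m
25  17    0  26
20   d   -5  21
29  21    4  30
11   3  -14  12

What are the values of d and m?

d = 12, m = 14

The difference between any two rows is the same in every column — this is an addition table with the headers hidden.
Row 4 minus row 1 is 20 − 24 = -4, so its entry in column 2 is 16 + (-4) = 12.
Row 2 minus row 1 is 13 − 24 = -11, so its entry in column 4 is 25 + (-11) = 14.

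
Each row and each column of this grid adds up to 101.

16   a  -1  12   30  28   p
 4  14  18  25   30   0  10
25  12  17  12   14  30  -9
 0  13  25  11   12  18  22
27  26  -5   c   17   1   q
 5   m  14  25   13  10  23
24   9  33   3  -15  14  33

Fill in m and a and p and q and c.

Column 4: 12 + 25 + 12 + 11 + 25 + 3 = 88, so its missing entry is 101 − 88 = 13.
Row 5: 27 + 26 − 5 + 13 + 17 + 1 = 79, so its missing entry is 101 − 79 = 22.
Row 6: 5 + 14 + 25 + 13 + 10 + 23 = 90, so its missing entry is 101 − 90 = 11.
Column 2: 14 + 12 + 13 + 26 + 11 + 9 = 85, so its missing entry is 101 − 85 = 16.
Row 1: 16 + 16 − 1 + 12 + 30 + 28 = 101, so its missing entry is 101 − 101 = 0.

m = 11, a = 16, p = 0, q = 22, c = 13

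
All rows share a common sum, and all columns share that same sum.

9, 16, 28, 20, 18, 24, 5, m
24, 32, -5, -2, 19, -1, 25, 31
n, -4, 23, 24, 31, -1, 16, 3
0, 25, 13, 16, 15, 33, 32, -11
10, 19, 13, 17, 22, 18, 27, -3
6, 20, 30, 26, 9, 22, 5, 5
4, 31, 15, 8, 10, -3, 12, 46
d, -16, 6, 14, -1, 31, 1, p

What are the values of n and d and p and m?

Rows 2 and 4 both sum to 123, so that's the common total.
Row 1: 9 + 16 + 28 + 20 + 18 + 24 + 5 = 120, so its missing entry is 123 − 120 = 3.
Row 3: -4 + 23 + 24 + 31 − 1 + 16 + 3 = 92, so its missing entry is 123 − 92 = 31.
Column 1: 9 + 24 + 31 + 0 + 10 + 6 + 4 = 84, so its missing entry is 123 − 84 = 39.
Row 8: 39 − 16 + 6 + 14 − 1 + 31 + 1 = 74, so its missing entry is 123 − 74 = 49.

n = 31, d = 39, p = 49, m = 3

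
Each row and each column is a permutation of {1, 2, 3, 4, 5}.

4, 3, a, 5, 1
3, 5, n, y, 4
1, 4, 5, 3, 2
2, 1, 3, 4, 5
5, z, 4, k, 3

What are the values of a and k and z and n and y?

At (row 5, col 2): column 2 already has {1, 3, 4, 5}, so the value is 2.
At (row 5, col 4): row 5 already has {2, 3, 4, 5}, so the value is 1.
At (row 1, col 3): row 1 already has {1, 3, 4, 5}, so the value is 2.
At (row 2, col 3): column 3 already has {2, 3, 4, 5}, so the value is 1.
At (row 2, col 4): row 2 already has {1, 3, 4, 5}, so the value is 2.

a = 2, k = 1, z = 2, n = 1, y = 2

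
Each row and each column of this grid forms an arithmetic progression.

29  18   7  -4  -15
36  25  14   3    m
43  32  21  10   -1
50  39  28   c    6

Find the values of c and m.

c = 17, m = -8

Along each row the entries change by -11 per step; down each column they change by 7.
Row 4: from 50 at column 1, stepping by -11 to column 4 gives 17.
Row 2: from 36 at column 1, stepping by -11 to column 5 gives -8.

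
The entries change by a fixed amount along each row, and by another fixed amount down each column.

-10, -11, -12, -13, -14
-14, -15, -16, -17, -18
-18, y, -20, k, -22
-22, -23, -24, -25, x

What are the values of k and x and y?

Along each row the entries change by -1 per step; down each column they change by -4.
Row 3: from -18 at column 1, stepping by -1 to column 4 gives -21.
Row 4: from -22 at column 1, stepping by -1 to column 5 gives -26.
Row 3: from -18 at column 1, stepping by -1 to column 2 gives -19.

k = -21, x = -26, y = -19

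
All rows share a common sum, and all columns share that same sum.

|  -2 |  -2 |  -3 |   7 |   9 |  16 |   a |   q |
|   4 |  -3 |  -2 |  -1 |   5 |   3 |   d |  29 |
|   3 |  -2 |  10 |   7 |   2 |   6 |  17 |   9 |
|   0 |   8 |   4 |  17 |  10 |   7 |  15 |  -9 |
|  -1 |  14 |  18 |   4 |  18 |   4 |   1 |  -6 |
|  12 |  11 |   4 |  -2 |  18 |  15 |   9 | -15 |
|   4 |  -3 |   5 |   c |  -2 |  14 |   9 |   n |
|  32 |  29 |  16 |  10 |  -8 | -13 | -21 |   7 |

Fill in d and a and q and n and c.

Rows 3 and 4 both sum to 52, so that's the common total.
Row 2 has 4 − 3 − 2 − 1 + 5 + 3 + 29 = 35; the blank must be 52 − 35 = 17.
Column 7 has 17 + 17 + 15 + 1 + 9 + 9 − 21 = 47; the blank must be 52 − 47 = 5.
Row 1 has -2 − 2 − 3 + 7 + 9 + 16 + 5 = 30; the blank must be 52 − 30 = 22.
Column 8 has 22 + 29 + 9 − 9 − 6 − 15 + 7 = 37; the blank must be 52 − 37 = 15.
Row 7 has 4 − 3 + 5 − 2 + 14 + 9 + 15 = 42; the blank must be 52 − 42 = 10.

d = 17, a = 5, q = 22, n = 15, c = 10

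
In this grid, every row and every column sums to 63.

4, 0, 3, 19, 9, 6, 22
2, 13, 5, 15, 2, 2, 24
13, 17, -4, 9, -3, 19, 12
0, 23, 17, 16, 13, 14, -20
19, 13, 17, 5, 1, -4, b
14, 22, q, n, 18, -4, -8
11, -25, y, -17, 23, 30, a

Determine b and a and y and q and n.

b = 12, a = 21, y = 20, q = 5, n = 16

Column 4 has 19 + 15 + 9 + 16 + 5 − 17 = 47; the blank must be 63 − 47 = 16.
Row 5 has 19 + 13 + 17 + 5 + 1 − 4 = 51; the blank must be 63 − 51 = 12.
Column 7 has 22 + 24 + 12 − 20 + 12 − 8 = 42; the blank must be 63 − 42 = 21.
Row 7 has 11 − 25 − 17 + 23 + 30 + 21 = 43; the blank must be 63 − 43 = 20.
Row 6 has 14 + 22 + 16 + 18 − 4 − 8 = 58; the blank must be 63 − 58 = 5.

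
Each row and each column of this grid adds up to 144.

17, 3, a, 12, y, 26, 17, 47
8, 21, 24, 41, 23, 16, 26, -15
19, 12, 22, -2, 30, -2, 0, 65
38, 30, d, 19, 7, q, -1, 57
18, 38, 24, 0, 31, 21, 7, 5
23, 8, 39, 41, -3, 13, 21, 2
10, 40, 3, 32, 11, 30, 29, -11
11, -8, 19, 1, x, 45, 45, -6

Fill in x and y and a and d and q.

Row 8 has 11 − 8 + 19 + 1 + 45 + 45 − 6 = 107; the blank must be 144 − 107 = 37.
Column 5 has 23 + 30 + 7 + 31 − 3 + 11 + 37 = 136; the blank must be 144 − 136 = 8.
Row 1 has 17 + 3 + 12 + 8 + 26 + 17 + 47 = 130; the blank must be 144 − 130 = 14.
Column 3 has 14 + 24 + 22 + 24 + 39 + 3 + 19 = 145; the blank must be 144 − 145 = -1.
Row 4 has 38 + 30 − 1 + 19 + 7 − 1 + 57 = 149; the blank must be 144 − 149 = -5.

x = 37, y = 8, a = 14, d = -1, q = -5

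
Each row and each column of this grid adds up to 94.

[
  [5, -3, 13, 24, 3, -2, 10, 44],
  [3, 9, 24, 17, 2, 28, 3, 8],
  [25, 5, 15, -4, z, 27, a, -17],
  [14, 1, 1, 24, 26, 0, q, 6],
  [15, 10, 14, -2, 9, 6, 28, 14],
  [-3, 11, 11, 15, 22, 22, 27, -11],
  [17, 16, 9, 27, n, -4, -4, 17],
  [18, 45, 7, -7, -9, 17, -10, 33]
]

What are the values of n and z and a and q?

n = 16, z = 25, a = 18, q = 22

The known cells in row 7 total 78, leaving 94 − 78 = 16 for the blank.
The known cells in column 5 total 69, leaving 94 − 69 = 25 for the blank.
The known cells in row 3 total 76, leaving 94 − 76 = 18 for the blank.
The known cells in row 4 total 72, leaving 94 − 72 = 22 for the blank.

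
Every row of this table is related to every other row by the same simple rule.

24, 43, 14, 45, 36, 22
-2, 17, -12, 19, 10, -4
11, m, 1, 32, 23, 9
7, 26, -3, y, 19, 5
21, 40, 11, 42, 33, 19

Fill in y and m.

y = 28, m = 30

The difference between any two rows is the same in every column — this is an addition table with the headers hidden.
Row 4 minus row 1 is 19 − 36 = -17, so its entry in column 4 is 45 + (-17) = 28.
Row 3 minus row 1 is 23 − 36 = -13, so its entry in column 2 is 43 + (-13) = 30.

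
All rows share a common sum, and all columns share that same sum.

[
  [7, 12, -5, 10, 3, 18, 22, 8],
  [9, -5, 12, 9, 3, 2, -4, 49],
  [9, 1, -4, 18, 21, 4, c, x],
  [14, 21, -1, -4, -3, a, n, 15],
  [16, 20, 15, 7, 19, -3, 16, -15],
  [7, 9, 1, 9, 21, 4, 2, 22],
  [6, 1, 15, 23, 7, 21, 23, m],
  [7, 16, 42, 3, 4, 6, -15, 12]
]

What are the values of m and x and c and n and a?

m = -21, x = 5, c = 21, n = 10, a = 23

Rows 1 and 2 both sum to 75, so that's the common total.
Row 7 has 6 + 1 + 15 + 23 + 7 + 21 + 23 = 96; the blank must be 75 − 96 = -21.
Column 8 has 8 + 49 + 15 − 15 + 22 − 21 + 12 = 70; the blank must be 75 − 70 = 5.
Row 3 has 9 + 1 − 4 + 18 + 21 + 4 + 5 = 54; the blank must be 75 − 54 = 21.
Column 7 has 22 − 4 + 21 + 16 + 2 + 23 − 15 = 65; the blank must be 75 − 65 = 10.
Row 4 has 14 + 21 − 1 − 4 − 3 + 10 + 15 = 52; the blank must be 75 − 52 = 23.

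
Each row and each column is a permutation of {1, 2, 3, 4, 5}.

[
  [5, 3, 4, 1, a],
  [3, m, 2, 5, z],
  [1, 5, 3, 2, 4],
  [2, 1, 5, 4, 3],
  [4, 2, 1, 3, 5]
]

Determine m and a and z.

m = 4, a = 2, z = 1

Cell (2,2): column 2 already has {1, 2, 3, 5} → 4.
For row 1, column 5: row 1 already has {1, 3, 4, 5}; that leaves 2.
For row 2, column 5: row 2 already has {2, 3, 4, 5}; that leaves 1.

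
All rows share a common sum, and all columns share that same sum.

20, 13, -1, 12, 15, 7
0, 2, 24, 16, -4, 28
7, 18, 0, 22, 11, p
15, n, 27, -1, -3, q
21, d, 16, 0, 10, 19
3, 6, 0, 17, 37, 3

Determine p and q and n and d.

Rows 1 and 2 both sum to 66, so that's the common total.
Row 3: 7 + 18 + 0 + 22 + 11 = 58, so its missing entry is 66 − 58 = 8.
Row 5: 21 + 16 + 0 + 10 + 19 = 66, so its missing entry is 66 − 66 = 0.
Column 2: 13 + 2 + 18 + 0 + 6 = 39, so its missing entry is 66 − 39 = 27.
Row 4: 15 + 27 + 27 − 1 − 3 = 65, so its missing entry is 66 − 65 = 1.

p = 8, q = 1, n = 27, d = 0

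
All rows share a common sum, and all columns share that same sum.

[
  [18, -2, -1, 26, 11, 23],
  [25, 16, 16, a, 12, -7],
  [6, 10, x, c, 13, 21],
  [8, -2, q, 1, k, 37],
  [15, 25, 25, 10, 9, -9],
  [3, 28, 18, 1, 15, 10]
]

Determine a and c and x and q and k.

Rows 1 and 5 both sum to 75, so that's the common total.
The known cells in column 5 total 60, leaving 75 − 60 = 15 for the blank.
The known cells in row 4 total 59, leaving 75 − 59 = 16 for the blank.
The known cells in column 3 total 74, leaving 75 − 74 = 1 for the blank.
The known cells in row 3 total 51, leaving 75 − 51 = 24 for the blank.
The known cells in row 2 total 62, leaving 75 − 62 = 13 for the blank.

a = 13, c = 24, x = 1, q = 16, k = 15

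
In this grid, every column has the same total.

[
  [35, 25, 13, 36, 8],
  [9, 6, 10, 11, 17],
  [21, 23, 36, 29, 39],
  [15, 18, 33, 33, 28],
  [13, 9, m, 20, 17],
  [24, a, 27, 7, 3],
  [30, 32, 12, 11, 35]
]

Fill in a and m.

The complete columns each total 147.
Column 2 is missing 147 − 113 = 34 (since 25 + 6 + 23 + 18 + 9 + 32 = 113).
Column 3 is missing 147 − 131 = 16 (since 13 + 10 + 36 + 33 + 27 + 12 = 131).

a = 34, m = 16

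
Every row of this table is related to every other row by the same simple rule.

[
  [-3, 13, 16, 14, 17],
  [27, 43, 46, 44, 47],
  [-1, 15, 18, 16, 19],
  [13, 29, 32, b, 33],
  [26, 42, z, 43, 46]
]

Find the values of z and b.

z = 45, b = 30

The difference between any two rows is the same in every column — this is an addition table with the headers hidden.
Row 5 minus row 1 is 26 − (-3) = 29, so its entry in column 3 is 16 + 29 = 45.
Row 4 minus row 1 is 13 − (-3) = 16, so its entry in column 4 is 14 + 16 = 30.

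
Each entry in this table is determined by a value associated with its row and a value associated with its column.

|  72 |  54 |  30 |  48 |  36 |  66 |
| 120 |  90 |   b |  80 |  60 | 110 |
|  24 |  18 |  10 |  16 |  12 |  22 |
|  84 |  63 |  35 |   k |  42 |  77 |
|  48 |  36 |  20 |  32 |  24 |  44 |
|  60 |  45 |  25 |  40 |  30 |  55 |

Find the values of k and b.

k = 56, b = 50

Each row is a constant multiple of every other row — this is a multiplication table with the headers hidden.
Row 4 is 63/54 = 7/6 times row 1, so its entry in column 4 is 48 × 7/6 = 56.
Row 2 is 90/54 = 5/3 times row 1, so its entry in column 3 is 30 × 5/3 = 50.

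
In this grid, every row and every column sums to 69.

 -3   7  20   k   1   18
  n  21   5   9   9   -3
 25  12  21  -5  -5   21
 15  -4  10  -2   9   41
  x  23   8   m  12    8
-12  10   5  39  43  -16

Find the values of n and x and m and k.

n = 28, x = 16, m = 2, k = 26

Row 2: 21 + 5 + 9 + 9 − 3 = 41, so its missing entry is 69 − 41 = 28.
Row 1: -3 + 7 + 20 + 1 + 18 = 43, so its missing entry is 69 − 43 = 26.
Column 1: -3 + 28 + 25 + 15 − 12 = 53, so its missing entry is 69 − 53 = 16.
Row 5: 16 + 23 + 8 + 12 + 8 = 67, so its missing entry is 69 − 67 = 2.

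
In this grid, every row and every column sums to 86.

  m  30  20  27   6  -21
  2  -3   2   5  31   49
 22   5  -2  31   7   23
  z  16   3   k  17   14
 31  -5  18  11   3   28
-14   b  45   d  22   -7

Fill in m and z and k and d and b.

Row 1: 30 + 20 + 27 + 6 − 21 = 62, so its missing entry is 86 − 62 = 24.
Column 2: 30 − 3 + 5 + 16 − 5 = 43, so its missing entry is 86 − 43 = 43.
Column 1: 24 + 2 + 22 + 31 − 14 = 65, so its missing entry is 86 − 65 = 21.
Row 4: 21 + 16 + 3 + 17 + 14 = 71, so its missing entry is 86 − 71 = 15.
Row 6: -14 + 43 + 45 + 22 − 7 = 89, so its missing entry is 86 − 89 = -3.

m = 24, z = 21, k = 15, d = -3, b = 43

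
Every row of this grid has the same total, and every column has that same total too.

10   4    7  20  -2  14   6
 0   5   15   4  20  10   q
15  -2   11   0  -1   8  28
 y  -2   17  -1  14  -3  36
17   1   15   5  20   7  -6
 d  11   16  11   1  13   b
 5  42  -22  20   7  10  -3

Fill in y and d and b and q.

Rows 1 and 3 both sum to 59, so that's the common total.
The known cells in row 2 total 54, leaving 59 − 54 = 5 for the blank.
The known cells in column 7 total 66, leaving 59 − 66 = -7 for the blank.
The known cells in row 6 total 45, leaving 59 − 45 = 14 for the blank.
The known cells in row 4 total 61, leaving 59 − 61 = -2 for the blank.

y = -2, d = 14, b = -7, q = 5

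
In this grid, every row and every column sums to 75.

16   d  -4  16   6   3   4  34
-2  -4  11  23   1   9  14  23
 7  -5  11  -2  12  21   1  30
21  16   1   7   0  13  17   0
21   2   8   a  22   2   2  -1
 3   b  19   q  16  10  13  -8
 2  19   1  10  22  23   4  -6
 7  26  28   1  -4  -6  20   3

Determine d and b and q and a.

d = 0, b = 21, q = 1, a = 19

Row 1: 16 − 4 + 16 + 6 + 3 + 4 + 34 = 75, so its missing entry is 75 − 75 = 0.
Column 2: 0 − 4 − 5 + 16 + 2 + 19 + 26 = 54, so its missing entry is 75 − 54 = 21.
Row 6: 3 + 21 + 19 + 16 + 10 + 13 − 8 = 74, so its missing entry is 75 − 74 = 1.
Row 5: 21 + 2 + 8 + 22 + 2 + 2 − 1 = 56, so its missing entry is 75 − 56 = 19.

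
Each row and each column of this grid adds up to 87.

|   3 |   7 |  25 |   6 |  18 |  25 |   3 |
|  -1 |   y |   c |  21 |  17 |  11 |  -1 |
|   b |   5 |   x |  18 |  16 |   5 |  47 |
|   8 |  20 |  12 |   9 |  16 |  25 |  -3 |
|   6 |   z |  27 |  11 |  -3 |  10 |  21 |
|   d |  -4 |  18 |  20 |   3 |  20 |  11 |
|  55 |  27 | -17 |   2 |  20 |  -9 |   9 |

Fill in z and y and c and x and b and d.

z = 15, y = 17, c = 23, x = -1, b = -3, d = 19

Row 6: -4 + 18 + 20 + 3 + 20 + 11 = 68, so its missing entry is 87 − 68 = 19.
Column 1: 3 − 1 + 8 + 6 + 19 + 55 = 90, so its missing entry is 87 − 90 = -3.
Row 3: -3 + 5 + 18 + 16 + 5 + 47 = 88, so its missing entry is 87 − 88 = -1.
Column 3: 25 − 1 + 12 + 27 + 18 − 17 = 64, so its missing entry is 87 − 64 = 23.
Row 2: -1 + 23 + 21 + 17 + 11 − 1 = 70, so its missing entry is 87 − 70 = 17.
Row 5: 6 + 27 + 11 − 3 + 10 + 21 = 72, so its missing entry is 87 − 72 = 15.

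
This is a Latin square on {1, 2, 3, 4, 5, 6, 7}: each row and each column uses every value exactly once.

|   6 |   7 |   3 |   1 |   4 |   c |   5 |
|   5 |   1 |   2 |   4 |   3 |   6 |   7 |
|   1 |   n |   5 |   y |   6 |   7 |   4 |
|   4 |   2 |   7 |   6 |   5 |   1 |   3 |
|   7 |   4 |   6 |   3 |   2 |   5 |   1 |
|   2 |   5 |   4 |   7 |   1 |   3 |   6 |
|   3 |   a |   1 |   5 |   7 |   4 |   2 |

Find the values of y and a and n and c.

y = 2, a = 6, n = 3, c = 2

Cell (3,4): column 4 already has {1, 3, 4, 5, 6, 7} → 2.
At (row 7, col 2): row 7 already has {1, 2, 3, 4, 5, 7}, so the value is 6.
Cell (3,2): row 3 already has {1, 2, 4, 5, 6, 7} → 3.
Cell (1,6): row 1 already has {1, 3, 4, 5, 6, 7} → 2.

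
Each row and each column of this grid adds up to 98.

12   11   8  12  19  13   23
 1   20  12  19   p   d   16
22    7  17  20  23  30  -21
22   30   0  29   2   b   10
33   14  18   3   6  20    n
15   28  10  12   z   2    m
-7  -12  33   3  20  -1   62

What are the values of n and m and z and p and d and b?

Row 5: 33 + 14 + 18 + 3 + 6 + 20 = 94, so its missing entry is 98 − 94 = 4.
Column 7: 23 + 16 − 21 + 10 + 4 + 62 = 94, so its missing entry is 98 − 94 = 4.
Row 6: 15 + 28 + 10 + 12 + 2 + 4 = 71, so its missing entry is 98 − 71 = 27.
Column 5: 19 + 23 + 2 + 6 + 27 + 20 = 97, so its missing entry is 98 − 97 = 1.
Row 2: 1 + 20 + 12 + 19 + 1 + 16 = 69, so its missing entry is 98 − 69 = 29.
Row 4: 22 + 30 + 0 + 29 + 2 + 10 = 93, so its missing entry is 98 − 93 = 5.

n = 4, m = 4, z = 27, p = 1, d = 29, b = 5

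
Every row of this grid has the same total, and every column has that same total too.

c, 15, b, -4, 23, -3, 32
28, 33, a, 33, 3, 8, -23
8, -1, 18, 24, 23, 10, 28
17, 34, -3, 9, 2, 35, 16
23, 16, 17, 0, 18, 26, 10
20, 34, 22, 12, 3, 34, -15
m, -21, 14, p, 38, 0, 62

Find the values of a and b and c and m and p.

Rows 3 and 4 both sum to 110, so that's the common total.
The known cells in row 2 total 82, leaving 110 − 82 = 28 for the blank.
The known cells in column 3 total 96, leaving 110 − 96 = 14 for the blank.
The known cells in row 1 total 77, leaving 110 − 77 = 33 for the blank.
The known cells in column 1 total 129, leaving 110 − 129 = -19 for the blank.
The known cells in row 7 total 74, leaving 110 − 74 = 36 for the blank.

a = 28, b = 14, c = 33, m = -19, p = 36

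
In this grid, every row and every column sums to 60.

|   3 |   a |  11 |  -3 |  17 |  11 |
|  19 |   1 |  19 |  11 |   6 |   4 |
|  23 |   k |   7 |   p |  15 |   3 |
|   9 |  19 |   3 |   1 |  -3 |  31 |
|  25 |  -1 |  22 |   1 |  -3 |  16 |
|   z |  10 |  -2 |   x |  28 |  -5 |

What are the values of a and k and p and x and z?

a = 21, k = 10, p = 2, x = 48, z = -19

Row 1: 3 + 11 − 3 + 17 + 11 = 39, so its missing entry is 60 − 39 = 21.
Column 2: 21 + 1 + 19 − 1 + 10 = 50, so its missing entry is 60 − 50 = 10.
Row 3: 23 + 10 + 7 + 15 + 3 = 58, so its missing entry is 60 − 58 = 2.
Column 1: 3 + 19 + 23 + 9 + 25 = 79, so its missing entry is 60 − 79 = -19.
Row 6: -19 + 10 − 2 + 28 − 5 = 12, so its missing entry is 60 − 12 = 48.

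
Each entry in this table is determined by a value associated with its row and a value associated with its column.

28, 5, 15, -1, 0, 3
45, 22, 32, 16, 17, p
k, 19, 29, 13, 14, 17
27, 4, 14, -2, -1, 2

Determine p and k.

p = 20, k = 42

The difference between any two rows is the same in every column — this is an addition table with the headers hidden.
Row 2 minus row 1 is 16 − (-1) = 17, so its entry in column 6 is 3 + 17 = 20.
Row 3 minus row 1 is 13 − (-1) = 14, so its entry in column 1 is 28 + 14 = 42.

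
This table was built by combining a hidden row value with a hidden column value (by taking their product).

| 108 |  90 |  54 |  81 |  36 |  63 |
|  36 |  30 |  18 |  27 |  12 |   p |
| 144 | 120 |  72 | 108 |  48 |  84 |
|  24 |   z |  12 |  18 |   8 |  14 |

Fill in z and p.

z = 20, p = 21

Each row is a constant multiple of every other row — this is a multiplication table with the headers hidden.
Row 4 is 8/36 = 2/9 times row 1, so its entry in column 2 is 90 × 2/9 = 20.
Row 2 is 12/36 = 1/3 times row 1, so its entry in column 6 is 63 × 1/3 = 21.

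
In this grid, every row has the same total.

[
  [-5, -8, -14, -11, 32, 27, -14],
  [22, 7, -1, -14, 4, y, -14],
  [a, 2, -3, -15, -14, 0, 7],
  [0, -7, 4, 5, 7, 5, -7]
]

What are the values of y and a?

y = 3, a = 30

The complete rows each total 7.
Row 2 is missing 7 − 4 = 3 (since 22 + 7 − 1 − 14 + 4 − 14 = 4).
Row 3 is missing 7 − (-23) = 30 (since 2 − 3 − 15 − 14 + 0 + 7 = -23).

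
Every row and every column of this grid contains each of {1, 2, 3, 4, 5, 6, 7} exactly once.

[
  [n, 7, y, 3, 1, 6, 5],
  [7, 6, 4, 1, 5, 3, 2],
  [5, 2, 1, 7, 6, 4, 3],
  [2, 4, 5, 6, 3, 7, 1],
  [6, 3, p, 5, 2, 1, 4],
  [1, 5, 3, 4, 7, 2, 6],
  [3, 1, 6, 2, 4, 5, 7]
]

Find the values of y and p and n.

y = 2, p = 7, n = 4

Cell (5,3): row 5 already has {1, 2, 3, 4, 5, 6} → 7.
For row 1, column 3: column 3 already has {1, 3, 4, 5, 6, 7}; that leaves 2.
Cell (1,1): row 1 already has {1, 2, 3, 5, 6, 7} → 4.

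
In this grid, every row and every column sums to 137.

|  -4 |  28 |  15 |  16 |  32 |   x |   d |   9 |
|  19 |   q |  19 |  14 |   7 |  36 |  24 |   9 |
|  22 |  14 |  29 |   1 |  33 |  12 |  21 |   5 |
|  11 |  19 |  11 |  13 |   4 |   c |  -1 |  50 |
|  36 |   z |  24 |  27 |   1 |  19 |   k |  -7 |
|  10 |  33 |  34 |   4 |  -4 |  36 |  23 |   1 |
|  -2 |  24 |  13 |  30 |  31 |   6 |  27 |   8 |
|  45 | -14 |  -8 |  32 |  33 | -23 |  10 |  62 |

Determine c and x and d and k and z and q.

Row 2 has 19 + 19 + 14 + 7 + 36 + 24 + 9 = 128; the blank must be 137 − 128 = 9.
Column 2 has 28 + 9 + 14 + 19 + 33 + 24 − 14 = 113; the blank must be 137 − 113 = 24.
Row 5 has 36 + 24 + 24 + 27 + 1 + 19 − 7 = 124; the blank must be 137 − 124 = 13.
Column 7 has 24 + 21 − 1 + 13 + 23 + 27 + 10 = 117; the blank must be 137 − 117 = 20.
Row 1 has -4 + 28 + 15 + 16 + 32 + 20 + 9 = 116; the blank must be 137 − 116 = 21.
Row 4 has 11 + 19 + 11 + 13 + 4 − 1 + 50 = 107; the blank must be 137 − 107 = 30.

c = 30, x = 21, d = 20, k = 13, z = 24, q = 9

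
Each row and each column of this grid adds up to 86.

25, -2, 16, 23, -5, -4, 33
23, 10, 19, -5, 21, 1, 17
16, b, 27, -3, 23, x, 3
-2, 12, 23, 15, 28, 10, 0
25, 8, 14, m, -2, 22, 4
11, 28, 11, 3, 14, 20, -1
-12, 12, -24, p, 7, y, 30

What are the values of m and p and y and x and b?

m = 15, p = 38, y = 35, x = 2, b = 18

Column 2 has -2 + 10 + 12 + 8 + 28 + 12 = 68; the blank must be 86 − 68 = 18.
Row 5 has 25 + 8 + 14 − 2 + 22 + 4 = 71; the blank must be 86 − 71 = 15.
Row 3 has 16 + 18 + 27 − 3 + 23 + 3 = 84; the blank must be 86 − 84 = 2.
Column 6 has -4 + 1 + 2 + 10 + 22 + 20 = 51; the blank must be 86 − 51 = 35.
Row 7 has -12 + 12 − 24 + 7 + 35 + 30 = 48; the blank must be 86 − 48 = 38.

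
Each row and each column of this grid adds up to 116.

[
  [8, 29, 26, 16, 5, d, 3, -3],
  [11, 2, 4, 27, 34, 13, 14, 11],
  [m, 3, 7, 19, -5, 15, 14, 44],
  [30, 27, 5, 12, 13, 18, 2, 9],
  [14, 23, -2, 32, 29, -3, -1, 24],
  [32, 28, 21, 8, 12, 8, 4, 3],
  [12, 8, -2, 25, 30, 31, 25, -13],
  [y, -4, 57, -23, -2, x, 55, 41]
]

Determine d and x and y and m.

Row 3: 3 + 7 + 19 − 5 + 15 + 14 + 44 = 97, so its missing entry is 116 − 97 = 19.
Column 1: 8 + 11 + 19 + 30 + 14 + 32 + 12 = 126, so its missing entry is 116 − 126 = -10.
Row 8: -10 − 4 + 57 − 23 − 2 + 55 + 41 = 114, so its missing entry is 116 − 114 = 2.
Row 1: 8 + 29 + 26 + 16 + 5 + 3 − 3 = 84, so its missing entry is 116 − 84 = 32.

d = 32, x = 2, y = -10, m = 19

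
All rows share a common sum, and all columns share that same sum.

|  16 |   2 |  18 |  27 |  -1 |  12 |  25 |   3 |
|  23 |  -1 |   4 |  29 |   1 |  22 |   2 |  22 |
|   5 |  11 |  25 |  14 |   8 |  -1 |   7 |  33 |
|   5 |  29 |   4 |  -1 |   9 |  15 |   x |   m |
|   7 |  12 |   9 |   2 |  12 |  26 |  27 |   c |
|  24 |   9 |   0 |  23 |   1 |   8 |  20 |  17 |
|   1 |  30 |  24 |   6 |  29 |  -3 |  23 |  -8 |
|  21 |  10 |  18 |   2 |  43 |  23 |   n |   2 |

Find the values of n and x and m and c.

Rows 1 and 2 both sum to 102, so that's the common total.
The known cells in row 8 total 119, leaving 102 − 119 = -17 for the blank.
The known cells in row 5 total 95, leaving 102 − 95 = 7 for the blank.
The known cells in column 8 total 76, leaving 102 − 76 = 26 for the blank.
The known cells in row 4 total 87, leaving 102 − 87 = 15 for the blank.

n = -17, x = 15, m = 26, c = 7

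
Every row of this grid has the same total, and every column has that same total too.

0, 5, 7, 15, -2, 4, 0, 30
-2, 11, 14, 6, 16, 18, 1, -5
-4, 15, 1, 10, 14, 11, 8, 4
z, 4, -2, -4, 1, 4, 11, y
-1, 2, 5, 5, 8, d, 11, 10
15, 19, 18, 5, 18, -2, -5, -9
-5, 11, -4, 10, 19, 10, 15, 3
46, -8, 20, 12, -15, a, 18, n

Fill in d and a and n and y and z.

d = 19, a = -5, n = -9, y = 35, z = 10

Rows 1 and 2 both sum to 59, so that's the common total.
Column 1: 0 − 2 − 4 − 1 + 15 − 5 + 46 = 49, so its missing entry is 59 − 49 = 10.
Row 4: 10 + 4 − 2 − 4 + 1 + 4 + 11 = 24, so its missing entry is 59 − 24 = 35.
Column 8: 30 − 5 + 4 + 35 + 10 − 9 + 3 = 68, so its missing entry is 59 − 68 = -9.
Row 5: -1 + 2 + 5 + 5 + 8 + 11 + 10 = 40, so its missing entry is 59 − 40 = 19.
Row 8: 46 − 8 + 20 + 12 − 15 + 18 − 9 = 64, so its missing entry is 59 − 64 = -5.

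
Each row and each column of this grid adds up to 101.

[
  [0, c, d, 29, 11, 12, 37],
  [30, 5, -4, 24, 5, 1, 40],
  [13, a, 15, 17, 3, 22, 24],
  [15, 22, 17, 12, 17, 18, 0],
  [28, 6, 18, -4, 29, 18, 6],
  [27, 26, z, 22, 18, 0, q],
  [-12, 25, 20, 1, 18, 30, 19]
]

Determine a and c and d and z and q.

a = 7, c = 10, d = 2, z = 33, q = -25

Row 3 has 13 + 15 + 17 + 3 + 22 + 24 = 94; the blank must be 101 − 94 = 7.
Column 2 has 5 + 7 + 22 + 6 + 26 + 25 = 91; the blank must be 101 − 91 = 10.
Row 1 has 0 + 10 + 29 + 11 + 12 + 37 = 99; the blank must be 101 − 99 = 2.
Column 7 has 37 + 40 + 24 + 0 + 6 + 19 = 126; the blank must be 101 − 126 = -25.
Row 6 has 27 + 26 + 22 + 18 + 0 − 25 = 68; the blank must be 101 − 68 = 33.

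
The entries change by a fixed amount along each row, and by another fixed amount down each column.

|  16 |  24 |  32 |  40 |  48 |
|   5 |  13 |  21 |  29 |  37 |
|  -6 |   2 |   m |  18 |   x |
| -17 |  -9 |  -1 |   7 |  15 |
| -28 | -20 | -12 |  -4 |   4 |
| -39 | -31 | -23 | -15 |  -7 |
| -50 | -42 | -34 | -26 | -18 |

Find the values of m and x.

m = 10, x = 26

Along each row the entries change by 8 per step; down each column they change by -11.
Row 3: from -6 at column 1, stepping by 8 to column 3 gives 10.
Row 3: from -6 at column 1, stepping by 8 to column 5 gives 26.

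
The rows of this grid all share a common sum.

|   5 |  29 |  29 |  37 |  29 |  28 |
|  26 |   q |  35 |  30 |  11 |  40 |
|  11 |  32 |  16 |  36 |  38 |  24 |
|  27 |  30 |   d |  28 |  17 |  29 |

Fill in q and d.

q = 15, d = 26

Row 1 sums to 157 and so does row 3; that's the common total.
In row 2 the known cells total 142, leaving 157 − 142 = 15.
In row 4 the known cells total 131, leaving 157 − 131 = 26.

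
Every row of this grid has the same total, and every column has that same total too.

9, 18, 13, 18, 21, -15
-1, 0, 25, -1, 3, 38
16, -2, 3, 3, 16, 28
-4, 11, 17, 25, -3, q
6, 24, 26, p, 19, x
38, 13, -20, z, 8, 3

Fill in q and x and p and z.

q = 18, x = -8, p = -3, z = 22

Rows 1 and 2 both sum to 64, so that's the common total.
Row 6 has 38 + 13 − 20 + 8 + 3 = 42; the blank must be 64 − 42 = 22.
Row 4 has -4 + 11 + 17 + 25 − 3 = 46; the blank must be 64 − 46 = 18.
Column 6 has -15 + 38 + 28 + 18 + 3 = 72; the blank must be 64 − 72 = -8.
Row 5 has 6 + 24 + 26 + 19 − 8 = 67; the blank must be 64 − 67 = -3.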